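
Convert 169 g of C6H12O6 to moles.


M(C6H12O6) = 180.16 g/mol
n = mass/M = 169/180.16 = 0.9381 mol

0.9381 mol


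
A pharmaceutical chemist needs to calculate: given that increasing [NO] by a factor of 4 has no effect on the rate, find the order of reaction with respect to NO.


rate ∝ [NO]^n
rate ∝ [NO]^0
Order in NO: 0

0


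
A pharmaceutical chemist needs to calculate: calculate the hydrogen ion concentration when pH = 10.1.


[H+] = 10^(-pH) = 10^(-10.1)
= 7.94×10^-11 M

7.94×10^-11 M


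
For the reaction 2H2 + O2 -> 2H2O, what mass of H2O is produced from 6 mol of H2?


Mole ratio H2O:H2 = 2:2
n(H2O) = 6 × 2/2 = 6.000 mol
mass = 6.000 × 18.02 = 108.12 g

108.12 g


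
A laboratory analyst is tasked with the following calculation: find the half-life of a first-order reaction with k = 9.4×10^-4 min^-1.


t½ = ln2/k = 0.693147/(9.4×10^-4 min^-1)
= 737.4 min

737.4 min


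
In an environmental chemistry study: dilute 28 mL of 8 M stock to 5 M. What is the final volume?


C1V1 = C2V2
8 × 28 = 5 × V2
V2 = 224/5 = 44.8 mL

44.8 mL


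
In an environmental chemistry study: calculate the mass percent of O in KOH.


M(KOH) = 1×39.1 + 1×16.0 + 1×1.008 = 56.108 g/mol
Mass of O = 1 × 16.0 = 16.00 g/mol
% O = 16.00/56.108 × 100 = 28.52%

28.52%


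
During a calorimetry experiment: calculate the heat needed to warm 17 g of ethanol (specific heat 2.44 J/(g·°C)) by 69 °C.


q = mcΔT = 17 × 2.44 × 69
= 2862.12 J

2862.12 J


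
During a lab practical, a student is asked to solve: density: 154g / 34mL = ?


ρ = mass/volume
= 154/34
= 4.529 g/mL

4.529 g/mL


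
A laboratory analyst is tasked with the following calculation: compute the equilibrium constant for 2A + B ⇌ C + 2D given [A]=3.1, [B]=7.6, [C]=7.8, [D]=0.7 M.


Kc = [C][D]^2/([A]^2[B])
= (7.8^1 × 0.7^2)/(3.1^2 × 7.6^1)
= 3.822/73.036
= 0.05233

0.05233


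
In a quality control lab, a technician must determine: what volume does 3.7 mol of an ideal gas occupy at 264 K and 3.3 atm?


PV = nRT  (R = 0.08206 L·atm/(mol·K))
V = nRT/P = 3.7×0.08206×264/3.3
= 24.29 L

24.29 L


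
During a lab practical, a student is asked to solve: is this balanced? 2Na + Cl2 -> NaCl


Equation: 2Na + Cl2 -> NaCl
Check atoms: Cl: 2≠1, Na: 2≠1
Not balanced

No, not balanced


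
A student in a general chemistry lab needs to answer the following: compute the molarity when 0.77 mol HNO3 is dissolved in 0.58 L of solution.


M = n/V = 0.77/0.58 = 1.328 mol/L

1.328 M


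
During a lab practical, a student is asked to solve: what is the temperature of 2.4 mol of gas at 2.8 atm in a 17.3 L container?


PV = nRT  (R = 0.08206 L·atm/(mol·K))
T = PV/(nR) = 2.8×17.3/(2.4×0.08206)
= 48.44/0.196944
= 245.96 K

245.96 K


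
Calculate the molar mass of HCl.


M(HCl) = 1×1.008 + 1×35.45
= 1.01 + 35.45
= 36.46 g/mol

36.46 g/mol


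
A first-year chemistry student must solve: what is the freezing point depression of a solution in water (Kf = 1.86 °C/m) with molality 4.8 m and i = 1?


ΔTf = Kf × m × i
= 1.86 × 4.8 × 1
= 8.928 °C

8.928 °C


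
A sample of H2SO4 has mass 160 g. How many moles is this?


M(H2SO4) = 98.09 g/mol
n = mass/M = 160/98.09 = 1.6312 mol

1.6312 mol


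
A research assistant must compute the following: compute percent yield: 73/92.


% yield = actual/theoretical × 100
= 73/92 × 100
= 79.35%

79.35%


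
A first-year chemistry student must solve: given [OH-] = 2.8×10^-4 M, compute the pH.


pOH = -log10([OH-]) = -log10(2.8×10^-4)
= 4 - log10(2.8) = 3.55
pH = 14 - pOH = 14 - 3.55 = 10.45

10.45


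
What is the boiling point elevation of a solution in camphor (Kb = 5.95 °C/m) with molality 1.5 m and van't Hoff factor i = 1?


ΔTb = Kb × m × i
= 5.95 × 1.5 × 1
= 8.925 °C

8.925 °C


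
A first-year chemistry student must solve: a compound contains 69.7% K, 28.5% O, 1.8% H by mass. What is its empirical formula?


Assume 100 g sample. Moles of each element:
  K: 69.7/39.1 = 1.783 mol
  O: 28.5/16.0 = 1.781 mol
  H: 1.8/1.008 = 1.786 mol
Divide by smallest (1.781):
  K: 1.783/1.781 = 1.0
  O: 1.781/1.781 = 1.0
  H: 1.786/1.781 = 1.0
Empirical formula: KOH

KOH


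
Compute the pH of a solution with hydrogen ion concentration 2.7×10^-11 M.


pH = -log10([H+]) = -log10(2.7×10^-11)
= 11 - log10(2.7)
= 11 - 0.43
= 10.57

10.57


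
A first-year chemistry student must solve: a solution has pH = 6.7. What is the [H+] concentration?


[H+] = 10^(-pH) = 10^(-6.7)
= 2.0×10^-7 M

2.0×10^-7 M


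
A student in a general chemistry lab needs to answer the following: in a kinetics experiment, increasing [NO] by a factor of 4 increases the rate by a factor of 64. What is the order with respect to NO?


rate ∝ [NO]^n
4^n = 64 → n = 3
Order in NO: 3

3


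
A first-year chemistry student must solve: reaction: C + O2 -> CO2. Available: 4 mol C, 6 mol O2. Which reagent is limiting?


Mole ratio available / coefficient:
  C: 4/1 = 4.000
  O2: 6/1 = 6.000
Smaller ratio is limiting.

C


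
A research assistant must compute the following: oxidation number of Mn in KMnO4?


(+1) + x + 4(-2) = 0, so x = +7
Oxidation number: +7

+7


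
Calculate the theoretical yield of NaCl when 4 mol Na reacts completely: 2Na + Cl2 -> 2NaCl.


Mole ratio NaCl:Na = 2:2
n(NaCl) = 4 × 2/2 = 4.000 mol
mass = 4.000 × 58.44 = 233.76 g

233.76 g


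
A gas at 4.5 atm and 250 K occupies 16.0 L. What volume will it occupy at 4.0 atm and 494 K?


P1V1/T1 = P2V2/T2
V2 = P1V1T2/(T1P2)
= 4.5×16.0×494/(250×4.0)
= 35.568 L

35.568 L


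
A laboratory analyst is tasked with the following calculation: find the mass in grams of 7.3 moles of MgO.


M(MgO) = 40.31 g/mol
mass = n × M = 7.3 × 40.31 = 294.26 g

294.26 g


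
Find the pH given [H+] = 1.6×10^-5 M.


pH = -log10([H+]) = -log10(1.6×10^-5)
= 5 - log10(1.6)
= 5 - 0.2
= 4.8

4.8


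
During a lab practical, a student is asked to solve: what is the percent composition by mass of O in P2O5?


M(P2O5) = 2×30.97 + 5×16.0 = 141.94 g/mol
Mass of O = 5 × 16.0 = 80.00 g/mol
% O = 80.00/141.94 × 100 = 56.36%

56.36%


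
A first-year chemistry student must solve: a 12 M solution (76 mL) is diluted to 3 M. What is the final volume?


C1V1 = C2V2
12 × 76 = 3 × V2
V2 = 912/3 = 304.0 mL

304.0 mL


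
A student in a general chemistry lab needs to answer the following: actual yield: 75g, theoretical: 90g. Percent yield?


% yield = actual/theoretical × 100
= 75/90 × 100
= 83.33%

83.33%


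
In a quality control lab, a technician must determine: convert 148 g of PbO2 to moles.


M(PbO2) = 239.2 g/mol
n = mass/M = 148/239.2 = 0.6187 mol

0.6187 mol


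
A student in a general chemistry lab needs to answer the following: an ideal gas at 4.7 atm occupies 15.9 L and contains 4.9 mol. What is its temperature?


PV = nRT  (R = 0.08206 L·atm/(mol·K))
T = PV/(nR) = 4.7×15.9/(4.9×0.08206)
= 74.73/0.402094
= 185.85 K

185.85 K


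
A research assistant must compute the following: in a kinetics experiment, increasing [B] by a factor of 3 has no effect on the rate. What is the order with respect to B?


rate ∝ [B]^n
rate ∝ [B]^0
Order in B: 0

0


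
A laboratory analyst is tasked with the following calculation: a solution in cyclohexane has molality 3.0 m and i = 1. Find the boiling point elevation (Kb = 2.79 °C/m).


ΔTb = Kb × m × i
= 2.79 × 3.0 × 1
= 8.37 °C

8.37 °C


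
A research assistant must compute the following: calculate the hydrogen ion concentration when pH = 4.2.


[H+] = 10^(-pH) = 10^(-4.2)
= 6.31×10^-5 M

6.31×10^-5 M


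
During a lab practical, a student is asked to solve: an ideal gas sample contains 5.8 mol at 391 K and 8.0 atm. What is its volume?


PV = nRT  (R = 0.08206 L·atm/(mol·K))
V = nRT/P = 5.8×0.08206×391/8.0
= 23.262 L

23.262 L


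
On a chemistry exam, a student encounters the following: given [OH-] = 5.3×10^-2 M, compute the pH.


pOH = -log10([OH-]) = -log10(5.3×10^-2)
= 2 - log10(5.3) = 1.28
pH = 14 - pOH = 14 - 1.28 = 12.72

12.72


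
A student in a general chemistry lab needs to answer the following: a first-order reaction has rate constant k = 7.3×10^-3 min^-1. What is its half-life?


t½ = ln2/k = 0.693147/(7.3×10^-3 min^-1)
= 94.95 min

94.95 min


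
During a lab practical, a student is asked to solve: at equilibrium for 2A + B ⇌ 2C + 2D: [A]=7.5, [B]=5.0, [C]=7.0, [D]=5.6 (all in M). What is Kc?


Kc = [C]^2[D]^2/([A]^2[B])
= (7.0^2 × 5.6^2)/(7.5^2 × 5.0^1)
= 1536.64/281.25
= 5.464

5.464


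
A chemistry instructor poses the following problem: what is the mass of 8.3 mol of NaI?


M(NaI) = 149.89 g/mol
mass = n × M = 8.3 × 149.89 = 1244.09 g

1244.09 g


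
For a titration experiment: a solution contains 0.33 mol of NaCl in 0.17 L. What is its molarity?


M = n/V = 0.33/0.17 = 1.941 mol/L

1.941 M


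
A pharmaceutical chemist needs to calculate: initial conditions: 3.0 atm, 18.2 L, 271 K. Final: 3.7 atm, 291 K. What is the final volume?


P1V1/T1 = P2V2/T2
V2 = P1V1T2/(T1P2)
= 3.0×18.2×291/(271×3.7)
= 15.846 L

15.846 L


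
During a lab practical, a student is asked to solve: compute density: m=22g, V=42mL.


ρ = mass/volume
= 22/42
= 0.524 g/mL

0.524 g/mL


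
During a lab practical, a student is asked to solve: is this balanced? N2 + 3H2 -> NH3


Equation: N2 + 3H2 -> NH3
Check atoms: H: 6≠3, N: 2≠1
Not balanced

No, not balanced


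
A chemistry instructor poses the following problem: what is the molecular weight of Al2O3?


M(Al2O3) = 2×26.98 + 3×16.0
= 53.96 + 48.0
= 101.96 g/mol

101.96 g/mol


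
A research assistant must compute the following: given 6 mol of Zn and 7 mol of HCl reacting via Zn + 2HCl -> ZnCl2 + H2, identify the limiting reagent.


Mole ratio available / coefficient:
  Zn: 6/1 = 6.000
  HCl: 7/2 = 3.500
Smaller ratio is limiting.

HCl


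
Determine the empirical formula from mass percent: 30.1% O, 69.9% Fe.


Assume 100 g sample. Moles of each element:
  O: 30.1/16.0 = 1.881 mol
  Fe: 69.9/55.85 = 1.252 mol
Divide by smallest (1.252):
  O: 1.881/1.252 = 1.5
  Fe: 1.252/1.252 = 1.0
Multiply all ratios by 2 to obtain whole numbers.
Empirical formula: Fe2O3

Fe2O3


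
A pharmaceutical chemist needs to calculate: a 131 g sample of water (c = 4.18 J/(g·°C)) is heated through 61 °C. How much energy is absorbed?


q = mcΔT = 131 × 4.18 × 61
= 33402.38 J

33402.38 J


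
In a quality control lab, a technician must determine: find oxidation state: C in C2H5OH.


2x + 6(+1) + (-2) = 0, so x = -2
Oxidation number: -2

-2


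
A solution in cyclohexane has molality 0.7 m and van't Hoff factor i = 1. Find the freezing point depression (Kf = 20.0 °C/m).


ΔTf = Kf × m × i
= 20.0 × 0.7 × 1
= 14.0 °C

14.0 °C


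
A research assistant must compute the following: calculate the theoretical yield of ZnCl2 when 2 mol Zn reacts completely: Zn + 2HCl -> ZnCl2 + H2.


Mole ratio ZnCl2:Zn = 1:1
n(ZnCl2) = 2 × 1/1 = 2.000 mol
mass = 2.000 × 136.28 = 272.56 g

272.56 g


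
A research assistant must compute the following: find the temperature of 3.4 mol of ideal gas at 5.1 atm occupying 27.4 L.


PV = nRT  (R = 0.08206 L·atm/(mol·K))
T = PV/(nR) = 5.1×27.4/(3.4×0.08206)
= 139.74/0.279004
= 500.85 K

500.85 K


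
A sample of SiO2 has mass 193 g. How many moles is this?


M(SiO2) = 60.09 g/mol
n = mass/M = 193/60.09 = 3.2118 mol

3.2118 mol


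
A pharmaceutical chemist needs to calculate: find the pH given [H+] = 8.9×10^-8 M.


pH = -log10([H+]) = -log10(8.9×10^-8)
= 8 - log10(8.9)
= 8 - 0.95
= 7.05

7.05


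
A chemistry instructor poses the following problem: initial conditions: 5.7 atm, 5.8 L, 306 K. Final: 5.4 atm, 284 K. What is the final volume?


P1V1/T1 = P2V2/T2
V2 = P1V1T2/(T1P2)
= 5.7×5.8×284/(306×5.4)
= 5.682 L

5.682 L


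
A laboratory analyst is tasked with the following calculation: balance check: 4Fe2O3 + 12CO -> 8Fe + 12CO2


Equation: 4Fe2O3 + 12CO -> 8Fe + 12CO2
Check atoms: C: 12=12, Fe: 8=8, O: 24=24
Balanced

Yes, balanced


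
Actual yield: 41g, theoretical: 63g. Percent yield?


% yield = actual/theoretical × 100
= 41/63 × 100
= 65.08%

65.08%


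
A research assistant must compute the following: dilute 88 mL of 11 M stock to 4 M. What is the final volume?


C1V1 = C2V2
11 × 88 = 4 × V2
V2 = 968/4 = 242.0 mL

242.0 mL


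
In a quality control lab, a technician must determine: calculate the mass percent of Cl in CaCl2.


M(CaCl2) = 1×40.08 + 2×35.45 = 110.98 g/mol
Mass of Cl = 2 × 35.45 = 70.90 g/mol
% Cl = 70.90/110.98 × 100 = 63.89%

63.89%


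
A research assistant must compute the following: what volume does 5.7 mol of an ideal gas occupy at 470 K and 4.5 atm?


PV = nRT  (R = 0.08206 L·atm/(mol·K))
V = nRT/P = 5.7×0.08206×470/4.5
= 48.853 L

48.853 L


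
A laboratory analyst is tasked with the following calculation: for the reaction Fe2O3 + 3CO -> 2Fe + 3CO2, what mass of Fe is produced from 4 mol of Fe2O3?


Mole ratio Fe:Fe2O3 = 2:1
n(Fe) = 4 × 2/1 = 8.000 mol
mass = 8.000 × 55.85 = 446.8 g

446.8 g


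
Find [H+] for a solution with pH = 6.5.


[H+] = 10^(-pH) = 10^(-6.5)
= 3.16×10^-7 M

3.16×10^-7 M


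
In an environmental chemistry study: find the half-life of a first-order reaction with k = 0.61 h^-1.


t½ = ln2/k = 0.693147/(0.61 h^-1)
= 1.136 h

1.136 h


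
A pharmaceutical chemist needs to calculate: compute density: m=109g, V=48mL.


ρ = mass/volume
= 109/48
= 2.271 g/mL

2.271 g/mL


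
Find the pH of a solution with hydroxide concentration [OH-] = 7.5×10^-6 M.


pOH = -log10([OH-]) = -log10(7.5×10^-6)
= 6 - log10(7.5) = 5.12
pH = 14 - pOH = 14 - 5.12 = 8.88

8.88


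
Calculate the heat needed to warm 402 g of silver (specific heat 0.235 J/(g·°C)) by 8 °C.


q = mcΔT = 402 × 0.235 × 8
= 755.76 J

755.76 J


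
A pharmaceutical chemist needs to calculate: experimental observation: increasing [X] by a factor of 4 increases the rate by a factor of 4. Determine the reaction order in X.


rate ∝ [X]^n
4^n = 4 → n = 1
Order in X: 1

1


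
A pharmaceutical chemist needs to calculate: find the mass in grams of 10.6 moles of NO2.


M(NO2) = 46.01 g/mol
mass = n × M = 10.6 × 46.01 = 487.71 g

487.71 g


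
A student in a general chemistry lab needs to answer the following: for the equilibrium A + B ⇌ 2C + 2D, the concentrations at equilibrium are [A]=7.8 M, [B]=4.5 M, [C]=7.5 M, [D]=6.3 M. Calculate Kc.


Kc = [C]^2[D]^2/([A][B])
= (7.5^2 × 6.3^2)/(7.8^1 × 4.5^1)
= 2232.5625/35.1
= 63.61

63.61


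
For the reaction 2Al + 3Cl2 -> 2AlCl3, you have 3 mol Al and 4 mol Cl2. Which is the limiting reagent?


Mole ratio available / coefficient:
  Al: 3/2 = 1.500
  Cl2: 4/3 = 1.333
Smaller ratio is limiting.

Cl2


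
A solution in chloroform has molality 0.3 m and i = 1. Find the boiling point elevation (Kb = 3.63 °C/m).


ΔTb = Kb × m × i
= 3.63 × 0.3 × 1
= 1.089 °C

1.089 °C


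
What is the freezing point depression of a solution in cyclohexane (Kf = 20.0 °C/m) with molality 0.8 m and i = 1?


ΔTf = Kf × m × i
= 20.0 × 0.8 × 1
= 16.0 °C

16.0 °C


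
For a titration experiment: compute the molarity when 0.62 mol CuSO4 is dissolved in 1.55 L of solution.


M = n/V = 0.62/1.55 = 0.400 mol/L

0.400 M


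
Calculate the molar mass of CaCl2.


M(CaCl2) = 1×40.08 + 2×35.45
= 40.08 + 70.9
= 110.98 g/mol

110.98 g/mol


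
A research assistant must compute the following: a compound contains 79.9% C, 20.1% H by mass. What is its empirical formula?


Assume 100 g sample. Moles of each element:
  C: 79.9/12.01 = 6.653 mol
  H: 20.1/1.008 = 19.94 mol
Divide by smallest (6.653):
  C: 6.653/6.653 = 1.0
  H: 19.94/6.653 = 3.0
Empirical formula: CH3

CH3


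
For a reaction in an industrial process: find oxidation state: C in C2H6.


2x + 6(+1) = 0, so x = -3
Oxidation number: -3

-3


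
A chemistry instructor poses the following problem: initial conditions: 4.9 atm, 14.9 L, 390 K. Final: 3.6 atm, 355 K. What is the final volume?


P1V1/T1 = P2V2/T2
V2 = P1V1T2/(T1P2)
= 4.9×14.9×355/(390×3.6)
= 18.461 L

18.461 L


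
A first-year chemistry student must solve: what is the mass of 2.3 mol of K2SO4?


M(K2SO4) = 174.27 g/mol
mass = n × M = 2.3 × 174.27 = 400.82 g

400.82 g


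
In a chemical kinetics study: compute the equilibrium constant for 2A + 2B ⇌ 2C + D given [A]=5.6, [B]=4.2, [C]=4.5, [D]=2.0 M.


Kc = [C]^2[D]/([A]^2[B]^2)
= (4.5^2 × 2.0^1)/(5.6^2 × 4.2^2)
= 40.5/553.1904
= 0.07321

0.07321


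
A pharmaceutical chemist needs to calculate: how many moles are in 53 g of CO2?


M(CO2) = 44.01 g/mol
n = mass/M = 53/44.01 = 1.2043 mol

1.2043 mol


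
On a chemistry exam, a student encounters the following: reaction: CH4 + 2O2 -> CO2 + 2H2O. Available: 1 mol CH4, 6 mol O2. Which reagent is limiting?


Mole ratio available / coefficient:
  CH4: 1/1 = 1.000
  O2: 6/2 = 3.000
Smaller ratio is limiting.

CH4


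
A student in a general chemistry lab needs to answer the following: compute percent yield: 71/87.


% yield = actual/theoretical × 100
= 71/87 × 100
= 81.61%

81.61%


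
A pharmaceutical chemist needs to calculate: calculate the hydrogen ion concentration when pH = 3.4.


[H+] = 10^(-pH) = 10^(-3.4)
= 3.98×10^-4 M

3.98×10^-4 M


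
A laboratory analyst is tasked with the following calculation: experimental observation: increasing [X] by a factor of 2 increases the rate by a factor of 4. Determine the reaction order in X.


rate ∝ [X]^n
2^n = 4 → n = 2
Order in X: 2

2


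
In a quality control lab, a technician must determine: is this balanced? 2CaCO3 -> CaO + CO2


Equation: 2CaCO3 -> CaO + CO2
Check atoms: C: 2≠1, Ca: 2≠1, O: 6≠3
Not balanced

No, not balanced


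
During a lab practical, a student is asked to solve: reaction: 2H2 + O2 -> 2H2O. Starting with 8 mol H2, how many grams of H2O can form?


Mole ratio H2O:H2 = 2:2
n(H2O) = 8 × 2/2 = 8.000 mol
mass = 8.000 × 18.02 = 144.16 g

144.16 g


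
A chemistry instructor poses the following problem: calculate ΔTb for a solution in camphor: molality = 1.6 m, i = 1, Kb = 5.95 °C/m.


ΔTb = Kb × m × i
= 5.95 × 1.6 × 1
= 9.52 °C

9.52 °C


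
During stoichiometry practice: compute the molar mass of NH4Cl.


M(NH4Cl) = 1×14.01 + 4×1.008 + 1×35.45
= 14.01 + 4.03 + 35.45
= 53.49 g/mol

53.49 g/mol


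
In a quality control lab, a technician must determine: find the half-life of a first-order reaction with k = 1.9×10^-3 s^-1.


t½ = ln2/k = 0.693147/(1.9×10^-3 s^-1)
= 364.8 s

364.8 s


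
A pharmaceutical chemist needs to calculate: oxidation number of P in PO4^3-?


x + 4(-2) = -3, so x = +5
Oxidation number: +5

+5


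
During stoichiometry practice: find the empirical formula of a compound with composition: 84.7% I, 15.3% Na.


Assume 100 g sample. Moles of each element:
  I: 84.7/126.9 = 0.667 mol
  Na: 15.3/22.99 = 0.666 mol
Divide by smallest (0.666):
  I: 0.667/0.666 = 1.0
  Na: 0.666/0.666 = 1.0
Empirical formula: NaI

NaI


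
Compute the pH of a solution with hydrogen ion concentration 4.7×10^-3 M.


pH = -log10([H+]) = -log10(4.7×10^-3)
= 3 - log10(4.7)
= 3 - 0.67
= 2.33

2.33


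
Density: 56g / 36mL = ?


ρ = mass/volume
= 56/36
= 1.556 g/mL

1.556 g/mL


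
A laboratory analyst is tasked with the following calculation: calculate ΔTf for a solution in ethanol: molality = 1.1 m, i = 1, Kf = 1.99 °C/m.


ΔTf = Kf × m × i
= 1.99 × 1.1 × 1
= 2.189 °C

2.189 °C


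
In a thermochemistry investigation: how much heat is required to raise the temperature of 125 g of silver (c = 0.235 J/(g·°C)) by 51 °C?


q = mcΔT = 125 × 0.235 × 51
= 1498.13 J

1498.13 J


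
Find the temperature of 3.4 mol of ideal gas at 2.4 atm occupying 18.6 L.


PV = nRT  (R = 0.08206 L·atm/(mol·K))
T = PV/(nR) = 2.4×18.6/(3.4×0.08206)
= 44.64/0.279004
= 160.00 K

160.00 K


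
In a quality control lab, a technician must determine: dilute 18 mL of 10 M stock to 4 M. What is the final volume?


C1V1 = C2V2
10 × 18 = 4 × V2
V2 = 180/4 = 45.0 mL

45.0 mL


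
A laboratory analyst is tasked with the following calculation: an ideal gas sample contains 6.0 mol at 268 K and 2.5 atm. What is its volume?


PV = nRT  (R = 0.08206 L·atm/(mol·K))
V = nRT/P = 6.0×0.08206×268/2.5
= 52.781 L

52.781 L


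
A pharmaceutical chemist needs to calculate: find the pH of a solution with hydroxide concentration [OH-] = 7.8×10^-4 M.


pOH = -log10([OH-]) = -log10(7.8×10^-4)
= 4 - log10(7.8) = 3.11
pH = 14 - pOH = 14 - 3.11 = 10.89

10.89


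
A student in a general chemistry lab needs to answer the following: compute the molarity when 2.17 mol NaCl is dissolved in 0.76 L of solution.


M = n/V = 2.17/0.76 = 2.855 mol/L

2.855 M


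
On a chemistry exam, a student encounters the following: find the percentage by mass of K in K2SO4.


M(K2SO4) = 2×39.1 + 1×32.07 + 4×16.0 = 174.27 g/mol
Mass of K = 2 × 39.1 = 78.20 g/mol
% K = 78.20/174.27 × 100 = 44.87%

44.87%


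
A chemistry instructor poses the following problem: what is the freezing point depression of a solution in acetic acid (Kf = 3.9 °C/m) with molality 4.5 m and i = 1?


ΔTf = Kf × m × i
= 3.9 × 4.5 × 1
= 17.55 °C

17.55 °C


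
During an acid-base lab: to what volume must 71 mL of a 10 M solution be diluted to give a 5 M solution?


C1V1 = C2V2
10 × 71 = 5 × V2
V2 = 710/5 = 142.0 mL

142.0 mL


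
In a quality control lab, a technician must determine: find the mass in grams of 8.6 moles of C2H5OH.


M(C2H5OH) = 46.07 g/mol
mass = n × M = 8.6 × 46.07 = 396.20 g

396.20 g


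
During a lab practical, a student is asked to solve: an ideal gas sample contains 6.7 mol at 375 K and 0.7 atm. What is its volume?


PV = nRT  (R = 0.08206 L·atm/(mol·K))
V = nRT/P = 6.7×0.08206×375/0.7
= 294.537 L

294.537 L


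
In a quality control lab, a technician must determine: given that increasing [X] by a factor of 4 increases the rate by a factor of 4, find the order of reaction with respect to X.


rate ∝ [X]^n
4^n = 4 → n = 1
Order in X: 1

1


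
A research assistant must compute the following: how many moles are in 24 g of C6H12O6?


M(C6H12O6) = 180.16 g/mol
n = mass/M = 24/180.16 = 0.1332 mol

0.1332 mol


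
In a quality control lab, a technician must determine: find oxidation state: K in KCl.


Group 1 metal: +1
Oxidation number: +1

+1


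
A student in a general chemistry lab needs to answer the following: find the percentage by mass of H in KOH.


M(KOH) = 1×39.1 + 1×16.0 + 1×1.008 = 56.108 g/mol
Mass of H = 1 × 1.008 = 1.008 g/mol
% H = 1.008/56.108 × 100 = 1.80%

1.80%


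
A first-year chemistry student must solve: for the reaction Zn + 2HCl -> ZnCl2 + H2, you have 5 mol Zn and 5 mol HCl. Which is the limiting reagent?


Mole ratio available / coefficient:
  Zn: 5/1 = 5.000
  HCl: 5/2 = 2.500
Smaller ratio is limiting.

HCl


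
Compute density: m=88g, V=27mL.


ρ = mass/volume
= 88/27
= 3.259 g/mL

3.259 g/mL


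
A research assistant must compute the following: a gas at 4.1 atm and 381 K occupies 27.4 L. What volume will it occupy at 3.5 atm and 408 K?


P1V1/T1 = P2V2/T2
V2 = P1V1T2/(T1P2)
= 4.1×27.4×408/(381×3.5)
= 34.372 L

34.372 L


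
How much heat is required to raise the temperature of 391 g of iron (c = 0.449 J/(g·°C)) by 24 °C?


q = mcΔT = 391 × 0.449 × 24
= 4213.42 J

4213.42 J


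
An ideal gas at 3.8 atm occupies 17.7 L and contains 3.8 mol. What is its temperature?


PV = nRT  (R = 0.08206 L·atm/(mol·K))
T = PV/(nR) = 3.8×17.7/(3.8×0.08206)
= 67.26/0.311828
= 215.70 K

215.70 K


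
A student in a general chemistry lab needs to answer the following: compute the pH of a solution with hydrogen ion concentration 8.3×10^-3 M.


pH = -log10([H+]) = -log10(8.3×10^-3)
= 3 - log10(8.3)
= 3 - 0.92
= 2.08

2.08


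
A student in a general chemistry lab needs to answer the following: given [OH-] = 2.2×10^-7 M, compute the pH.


pOH = -log10([OH-]) = -log10(2.2×10^-7)
= 7 - log10(2.2) = 6.66
pH = 14 - pOH = 14 - 6.66 = 7.34

7.34


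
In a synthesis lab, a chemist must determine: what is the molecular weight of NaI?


M(NaI) = 1×22.99 + 1×126.9
= 22.99 + 126.9
= 149.89 g/mol

149.89 g/mol


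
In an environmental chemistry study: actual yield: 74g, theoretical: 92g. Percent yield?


% yield = actual/theoretical × 100
= 74/92 × 100
= 80.43%

80.43%


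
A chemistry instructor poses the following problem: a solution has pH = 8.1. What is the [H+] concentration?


[H+] = 10^(-pH) = 10^(-8.1)
= 7.94×10^-9 M

7.94×10^-9 M


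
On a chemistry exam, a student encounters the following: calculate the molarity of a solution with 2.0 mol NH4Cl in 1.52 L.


M = n/V = 2.0/1.52 = 1.316 mol/L

1.316 M


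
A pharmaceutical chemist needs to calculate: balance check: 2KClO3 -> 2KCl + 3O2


Equation: 2KClO3 -> 2KCl + 3O2
Check atoms: Cl: 2=2, K: 2=2, O: 6=6
Balanced

Yes, balanced


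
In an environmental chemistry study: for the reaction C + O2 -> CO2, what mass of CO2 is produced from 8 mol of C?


Mole ratio CO2:C = 1:1
n(CO2) = 8 × 1/1 = 8.000 mol
mass = 8.000 × 44.01 = 352.08 g

352.08 g


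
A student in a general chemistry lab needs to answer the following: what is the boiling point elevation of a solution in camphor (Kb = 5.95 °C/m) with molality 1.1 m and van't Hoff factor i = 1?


ΔTb = Kb × m × i
= 5.95 × 1.1 × 1
= 6.545 °C

6.545 °C


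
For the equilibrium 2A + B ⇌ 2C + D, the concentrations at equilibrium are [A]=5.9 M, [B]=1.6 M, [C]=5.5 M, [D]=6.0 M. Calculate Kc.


Kc = [C]^2[D]/([A]^2[B])
= (5.5^2 × 6.0^1)/(5.9^2 × 1.6^1)
= 181.5/55.696
= 3.259

3.259


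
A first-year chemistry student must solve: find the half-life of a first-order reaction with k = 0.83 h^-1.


t½ = ln2/k = 0.693147/(0.83 h^-1)
= 0.8351 h

0.8351 h


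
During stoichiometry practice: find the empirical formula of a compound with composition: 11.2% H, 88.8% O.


Assume 100 g sample. Moles of each element:
  H: 11.2/1.008 = 11.111 mol
  O: 88.8/16.0 = 5.55 mol
Divide by smallest (5.55):
  H: 11.111/5.55 = 2.0
  O: 5.55/5.55 = 1.0
Empirical formula: H2O

H2O


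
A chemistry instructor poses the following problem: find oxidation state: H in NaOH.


H is +1 with nonmetals
Oxidation number: +1

+1


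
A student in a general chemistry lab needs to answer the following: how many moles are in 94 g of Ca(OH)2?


M(Ca(OH)2) = 74.1 g/mol
n = mass/M = 94/74.1 = 1.2686 mol

1.2686 mol


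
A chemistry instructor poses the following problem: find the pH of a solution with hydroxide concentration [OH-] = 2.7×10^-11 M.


pOH = -log10([OH-]) = -log10(2.7×10^-11)
= 11 - log10(2.7) = 10.57
pH = 14 - pOH = 14 - 10.57 = 3.43

3.43


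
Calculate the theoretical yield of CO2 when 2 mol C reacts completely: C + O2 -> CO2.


Mole ratio CO2:C = 1:1
n(CO2) = 2 × 1/1 = 2.000 mol
mass = 2.000 × 44.01 = 88.02 g

88.02 g


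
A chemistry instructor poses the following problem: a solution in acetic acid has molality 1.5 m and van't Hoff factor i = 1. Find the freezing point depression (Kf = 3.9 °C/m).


ΔTf = Kf × m × i
= 3.9 × 1.5 × 1
= 5.85 °C

5.85 °C


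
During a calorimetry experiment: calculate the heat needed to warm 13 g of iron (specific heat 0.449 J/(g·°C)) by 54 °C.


q = mcΔT = 13 × 0.449 × 54
= 315.20 J

315.20 J


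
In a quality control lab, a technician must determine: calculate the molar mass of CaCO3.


M(CaCO3) = 1×40.08 + 1×12.01 + 3×16.0
= 40.08 + 12.01 + 48.0
= 100.09 g/mol

100.09 g/mol


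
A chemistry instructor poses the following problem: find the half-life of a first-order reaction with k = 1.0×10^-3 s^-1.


t½ = ln2/k = 0.693147/(1.0×10^-3 s^-1)
= 693.1 s

693.1 s


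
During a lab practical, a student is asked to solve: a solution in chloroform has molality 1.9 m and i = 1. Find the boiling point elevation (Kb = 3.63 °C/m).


ΔTb = Kb × m × i
= 3.63 × 1.9 × 1
= 6.897 °C

6.897 °C


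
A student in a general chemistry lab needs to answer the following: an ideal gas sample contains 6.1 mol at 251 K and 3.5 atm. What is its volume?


PV = nRT  (R = 0.08206 L·atm/(mol·K))
V = nRT/P = 6.1×0.08206×251/3.5
= 35.898 L

35.898 L


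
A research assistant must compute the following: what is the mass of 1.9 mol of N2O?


M(N2O) = 44.02 g/mol
mass = n × M = 1.9 × 44.02 = 83.64 g

83.64 g


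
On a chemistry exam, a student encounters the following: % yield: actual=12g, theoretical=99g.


% yield = actual/theoretical × 100
= 12/99 × 100
= 12.12%

12.12%


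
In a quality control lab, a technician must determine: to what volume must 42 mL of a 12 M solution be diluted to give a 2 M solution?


C1V1 = C2V2
12 × 42 = 2 × V2
V2 = 504/2 = 252.0 mL

252.0 mL


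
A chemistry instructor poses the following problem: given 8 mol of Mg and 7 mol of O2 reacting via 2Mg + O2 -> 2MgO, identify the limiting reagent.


Mole ratio available / coefficient:
  Mg: 8/2 = 4.000
  O2: 7/1 = 7.000
Smaller ratio is limiting.

Mg


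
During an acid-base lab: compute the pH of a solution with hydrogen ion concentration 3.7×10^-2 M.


pH = -log10([H+]) = -log10(3.7×10^-2)
= 2 - log10(3.7)
= 2 - 0.57
= 1.43

1.43


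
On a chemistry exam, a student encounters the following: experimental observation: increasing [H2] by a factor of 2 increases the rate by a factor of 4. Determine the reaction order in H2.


rate ∝ [H2]^n
2^n = 4 → n = 2
Order in H2: 2

2


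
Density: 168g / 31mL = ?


ρ = mass/volume
= 168/31
= 5.419 g/mL

5.419 g/mL


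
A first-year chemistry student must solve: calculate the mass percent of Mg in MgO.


M(MgO) = 1×24.31 + 1×16.0 = 40.31 g/mol
Mass of Mg = 1 × 24.31 = 24.31 g/mol
% Mg = 24.31/40.31 × 100 = 60.31%

60.31%


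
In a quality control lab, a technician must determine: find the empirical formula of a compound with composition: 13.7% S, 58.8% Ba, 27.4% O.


Assume 100 g sample. Moles of each element:
  S: 13.7/32.07 = 0.427 mol
  Ba: 58.8/137.33 = 0.428 mol
  O: 27.4/16.0 = 1.712 mol
Divide by smallest (0.427):
  S: 0.427/0.427 = 1.0
  Ba: 0.428/0.427 = 1.0
  O: 1.712/0.427 = 4.01
Empirical formula: BaSO4

BaSO4


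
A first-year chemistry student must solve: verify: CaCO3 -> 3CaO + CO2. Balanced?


Equation: CaCO3 -> 3CaO + CO2
Check atoms: C: 1=1, Ca: 1≠3, O: 3≠5
Not balanced

No, not balanced


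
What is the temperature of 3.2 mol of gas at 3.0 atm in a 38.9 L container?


PV = nRT  (R = 0.08206 L·atm/(mol·K))
T = PV/(nR) = 3.0×38.9/(3.2×0.08206)
= 116.70/0.262592
= 444.42 K

444.42 K


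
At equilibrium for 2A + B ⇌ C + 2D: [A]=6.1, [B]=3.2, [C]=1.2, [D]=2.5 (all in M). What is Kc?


Kc = [C][D]^2/([A]^2[B])
= (1.2^1 × 2.5^2)/(6.1^2 × 3.2^1)
= 7.5/119.072
= 0.06299

0.06299


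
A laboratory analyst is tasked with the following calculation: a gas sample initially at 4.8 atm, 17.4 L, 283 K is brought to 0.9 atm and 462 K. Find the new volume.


P1V1/T1 = P2V2/T2
V2 = P1V1T2/(T1P2)
= 4.8×17.4×462/(283×0.9)
= 151.497 L

151.497 L


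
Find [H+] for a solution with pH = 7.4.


[H+] = 10^(-pH) = 10^(-7.4)
= 3.98×10^-8 M

3.98×10^-8 M


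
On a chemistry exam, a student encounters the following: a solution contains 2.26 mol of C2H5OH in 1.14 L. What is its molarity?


M = n/V = 2.26/1.14 = 1.982 mol/L

1.982 M


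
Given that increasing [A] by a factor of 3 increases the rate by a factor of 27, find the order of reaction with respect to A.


rate ∝ [A]^n
3^n = 27 → n = 3
Order in A: 3

3


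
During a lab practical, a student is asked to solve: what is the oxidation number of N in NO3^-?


x + 3(-2) = -1, so x = +5
Oxidation number: +5

+5


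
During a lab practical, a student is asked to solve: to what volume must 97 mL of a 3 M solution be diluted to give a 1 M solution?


C1V1 = C2V2
3 × 97 = 1 × V2
V2 = 291/1 = 291.0 mL

291.0 mL


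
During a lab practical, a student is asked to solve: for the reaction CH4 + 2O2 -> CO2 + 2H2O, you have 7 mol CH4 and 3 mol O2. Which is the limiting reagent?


Mole ratio available / coefficient:
  CH4: 7/1 = 7.000
  O2: 3/2 = 1.500
Smaller ratio is limiting.

O2


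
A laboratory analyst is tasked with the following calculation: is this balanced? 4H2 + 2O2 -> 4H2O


Equation: 4H2 + 2O2 -> 4H2O
Check atoms: H: 8=8, O: 4=4
Balanced

Yes, balanced


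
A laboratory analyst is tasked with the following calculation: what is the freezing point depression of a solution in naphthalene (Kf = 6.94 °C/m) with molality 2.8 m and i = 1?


ΔTf = Kf × m × i
= 6.94 × 2.8 × 1
= 19.432 °C

19.432 °C


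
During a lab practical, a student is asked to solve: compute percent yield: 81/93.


% yield = actual/theoretical × 100
= 81/93 × 100
= 87.1%

87.1%


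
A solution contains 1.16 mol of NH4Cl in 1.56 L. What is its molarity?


M = n/V = 1.16/1.56 = 0.744 mol/L

0.744 M


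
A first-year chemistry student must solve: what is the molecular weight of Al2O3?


M(Al2O3) = 2×26.98 + 3×16.0
= 53.96 + 48.0
= 101.96 g/mol

101.96 g/mol


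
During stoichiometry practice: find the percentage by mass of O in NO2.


M(NO2) = 1×14.01 + 2×16.0 = 46.01 g/mol
Mass of O = 2 × 16.0 = 32.00 g/mol
% O = 32.00/46.01 × 100 = 69.55%

69.55%


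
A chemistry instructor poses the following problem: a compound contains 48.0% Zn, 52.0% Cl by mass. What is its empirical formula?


Assume 100 g sample. Moles of each element:
  Zn: 48.0/65.38 = 0.734 mol
  Cl: 52.0/35.45 = 1.467 mol
Divide by smallest (0.734):
  Zn: 0.734/0.734 = 1.0
  Cl: 1.467/0.734 = 2.0
Empirical formula: ZnCl2

ZnCl2


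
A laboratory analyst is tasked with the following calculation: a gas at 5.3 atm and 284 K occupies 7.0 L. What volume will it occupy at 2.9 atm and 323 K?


P1V1/T1 = P2V2/T2
V2 = P1V1T2/(T1P2)
= 5.3×7.0×323/(284×2.9)
= 14.55 L

14.55 L


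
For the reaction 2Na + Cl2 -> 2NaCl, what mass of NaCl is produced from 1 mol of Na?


Mole ratio NaCl:Na = 2:2
n(NaCl) = 1 × 2/2 = 1.000 mol
mass = 1.000 × 58.44 = 58.44 g

58.44 g


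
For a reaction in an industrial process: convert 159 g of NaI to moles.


M(NaI) = 149.89 g/mol
n = mass/M = 159/149.89 = 1.0608 mol

1.0608 mol


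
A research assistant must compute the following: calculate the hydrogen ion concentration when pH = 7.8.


[H+] = 10^(-pH) = 10^(-7.8)
= 1.58×10^-8 M

1.58×10^-8 M


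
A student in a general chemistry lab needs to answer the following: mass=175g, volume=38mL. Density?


ρ = mass/volume
= 175/38
= 4.605 g/mL

4.605 g/mL


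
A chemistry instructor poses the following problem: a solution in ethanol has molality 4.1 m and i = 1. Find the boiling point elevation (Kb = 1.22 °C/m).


ΔTb = Kb × m × i
= 1.22 × 4.1 × 1
= 5.002 °C

5.002 °C


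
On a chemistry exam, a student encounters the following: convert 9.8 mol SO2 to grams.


M(SO2) = 64.07 g/mol
mass = n × M = 9.8 × 64.07 = 627.89 g

627.89 g


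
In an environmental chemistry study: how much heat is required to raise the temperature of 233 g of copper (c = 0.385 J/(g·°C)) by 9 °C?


q = mcΔT = 233 × 0.385 × 9
= 807.35 J

807.35 J


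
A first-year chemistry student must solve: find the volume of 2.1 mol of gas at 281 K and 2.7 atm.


PV = nRT  (R = 0.08206 L·atm/(mol·K))
V = nRT/P = 2.1×0.08206×281/2.7
= 17.935 L

17.935 L


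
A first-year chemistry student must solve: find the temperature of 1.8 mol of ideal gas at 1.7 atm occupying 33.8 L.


PV = nRT  (R = 0.08206 L·atm/(mol·K))
T = PV/(nR) = 1.7×33.8/(1.8×0.08206)
= 57.46/0.147708
= 389.01 K

389.01 K


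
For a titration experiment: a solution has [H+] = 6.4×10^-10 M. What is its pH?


pH = -log10([H+]) = -log10(6.4×10^-10)
= 10 - log10(6.4)
= 10 - 0.81
= 9.19

9.19


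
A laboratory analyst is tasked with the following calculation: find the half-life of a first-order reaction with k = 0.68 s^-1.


t½ = ln2/k = 0.693147/(0.68 s^-1)
= 1.019 s

1.019 s


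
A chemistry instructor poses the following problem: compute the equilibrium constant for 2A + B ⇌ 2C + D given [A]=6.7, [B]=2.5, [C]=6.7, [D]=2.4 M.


Kc = [C]^2[D]/([A]^2[B])
= (6.7^2 × 2.4^1)/(6.7^2 × 2.5^1)
= 107.736/112.225
= 0.9600

0.9600


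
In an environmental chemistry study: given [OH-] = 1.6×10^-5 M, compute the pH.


pOH = -log10([OH-]) = -log10(1.6×10^-5)
= 5 - log10(1.6) = 4.8
pH = 14 - pOH = 14 - 4.8 = 9.2

9.2


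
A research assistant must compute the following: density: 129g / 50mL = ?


ρ = mass/volume
= 129/50
= 2.58 g/mL

2.58 g/mL


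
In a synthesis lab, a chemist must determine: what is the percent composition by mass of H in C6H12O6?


M(C6H12O6) = 6×12.01 + 12×1.008 + 6×16.0 = 180.156 g/mol
Mass of H = 12 × 1.008 = 12.096 g/mol
% H = 12.096/180.156 × 100 = 6.71%

6.71%


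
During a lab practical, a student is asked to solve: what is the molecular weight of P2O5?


M(P2O5) = 2×30.97 + 5×16.0
= 61.94 + 80.0
= 141.94 g/mol

141.94 g/mol


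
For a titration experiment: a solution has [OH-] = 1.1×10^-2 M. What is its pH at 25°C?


pOH = -log10([OH-]) = -log10(1.1×10^-2)
= 2 - log10(1.1) = 1.96
pH = 14 - pOH = 14 - 1.96 = 12.04

12.04


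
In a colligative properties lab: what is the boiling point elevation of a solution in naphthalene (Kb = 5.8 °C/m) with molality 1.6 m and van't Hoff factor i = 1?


ΔTb = Kb × m × i
= 5.8 × 1.6 × 1
= 9.28 °C

9.28 °C


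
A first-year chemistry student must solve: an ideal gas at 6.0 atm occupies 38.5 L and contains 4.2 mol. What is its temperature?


PV = nRT  (R = 0.08206 L·atm/(mol·K))
T = PV/(nR) = 6.0×38.5/(4.2×0.08206)
= 231.00/0.344652
= 670.24 K

670.24 K


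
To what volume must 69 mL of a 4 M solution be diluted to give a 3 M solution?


C1V1 = C2V2
4 × 69 = 3 × V2
V2 = 276/3 = 92.0 mL

92.0 mL


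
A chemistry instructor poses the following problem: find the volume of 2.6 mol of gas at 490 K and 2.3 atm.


PV = nRT  (R = 0.08206 L·atm/(mol·K))
V = nRT/P = 2.6×0.08206×490/2.3
= 45.454 L

45.454 L


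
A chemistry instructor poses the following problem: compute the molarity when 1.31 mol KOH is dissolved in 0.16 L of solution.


M = n/V = 1.31/0.16 = 8.188 mol/L

8.188 M


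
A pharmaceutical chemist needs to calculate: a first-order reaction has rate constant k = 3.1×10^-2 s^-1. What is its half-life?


t½ = ln2/k = 0.693147/(3.1×10^-2 s^-1)
= 22.36 s

22.36 s


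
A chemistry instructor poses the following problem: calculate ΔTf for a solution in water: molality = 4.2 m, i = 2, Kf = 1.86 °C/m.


ΔTf = Kf × m × i
= 1.86 × 4.2 × 2
= 15.624 °C

15.624 °C


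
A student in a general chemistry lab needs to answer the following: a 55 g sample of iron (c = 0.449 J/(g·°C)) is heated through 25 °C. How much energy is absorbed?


q = mcΔT = 55 × 0.449 × 25
= 617.38 J

617.38 J


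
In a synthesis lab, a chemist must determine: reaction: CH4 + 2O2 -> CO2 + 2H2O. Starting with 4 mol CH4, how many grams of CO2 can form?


Mole ratio CO2:CH4 = 1:1
n(CO2) = 4 × 1/1 = 4.000 mol
mass = 4.000 × 44.01 = 176.04 g

176.04 g
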